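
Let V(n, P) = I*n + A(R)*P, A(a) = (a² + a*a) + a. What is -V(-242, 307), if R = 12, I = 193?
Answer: -45394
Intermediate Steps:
A(a) = a + 2*a² (A(a) = (a² + a²) + a = 2*a² + a = a + 2*a²)
V(n, P) = 193*n + 300*P (V(n, P) = 193*n + (12*(1 + 2*12))*P = 193*n + (12*(1 + 24))*P = 193*n + (12*25)*P = 193*n + 300*P)
-V(-242, 307) = -(193*(-242) + 300*307) = -(-46706 + 92100) = -1*45394 = -45394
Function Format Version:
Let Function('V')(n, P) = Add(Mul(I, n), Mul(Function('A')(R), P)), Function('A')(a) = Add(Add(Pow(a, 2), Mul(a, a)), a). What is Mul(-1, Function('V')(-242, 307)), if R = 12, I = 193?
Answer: -45394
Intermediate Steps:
Function('A')(a) = Add(a, Mul(2, Pow(a, 2))) (Function('A')(a) = Add(Add(Pow(a, 2), Pow(a, 2)), a) = Add(Mul(2, Pow(a, 2)), a) = Add(a, Mul(2, Pow(a, 2))))
Function('V')(n, P) = Add(Mul(193, n), Mul(300, P)) (Function('V')(n, P) = Add(Mul(193, n), Mul(Mul(12, Add(1, Mul(2, 12))), P)) = Add(Mul(193, n), Mul(Mul(12, Add(1, 24)), P)) = Add(Mul(193, n), Mul(Mul(12, 25), P)) = Add(Mul(193, n), Mul(300, P)))
Mul(-1, Function('V')(-242, 307)) = Mul(-1, Add(Mul(193, -242), Mul(300, 307))) = Mul(-1, Add(-46706, 92100)) = Mul(-1, 45394) = -45394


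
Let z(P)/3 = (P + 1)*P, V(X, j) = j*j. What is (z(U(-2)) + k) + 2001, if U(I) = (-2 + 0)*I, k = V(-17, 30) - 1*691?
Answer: 2270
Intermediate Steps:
V(X, j) = j**2
k = 209 (k = 30**2 - 1*691 = 900 - 691 = 209)
U(I) = -2*I
z(P) = 3*P*(1 + P) (z(P) = 3*((P + 1)*P) = 3*((1 + P)*P) = 3*(P*(1 + P)) = 3*P*(1 + P))
(z(U(-2)) + k) + 2001 = (3*(-2*(-2))*(1 - 2*(-2)) + 209) + 2001 = (3*4*(1 + 4) + 209) + 2001 = (3*4*5 + 209) + 2001 = (60 + 209) + 2001 = 269 + 2001 = 2270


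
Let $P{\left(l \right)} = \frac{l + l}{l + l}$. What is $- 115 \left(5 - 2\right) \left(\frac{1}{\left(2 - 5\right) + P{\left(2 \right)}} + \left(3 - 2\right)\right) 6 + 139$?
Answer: $-896$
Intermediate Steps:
$P{\left(l \right)} = 1$ ($P{\left(l \right)} = \frac{2 l}{2 l} = 2 l \frac{1}{2 l} = 1$)
$- 115 \left(5 - 2\right) \left(\frac{1}{\left(2 - 5\right) + P{\left(2 \right)}} + \left(3 - 2\right)\right) 6 + 139 = - 115 \left(5 - 2\right) \left(\frac{1}{\left(2 - 5\right) + 1} + \left(3 - 2\right)\right) 6 + 139 = - 115 \cdot 3 \left(\frac{1}{-3 + 1} + 1\right) 6 + 139 = - 115 \cdot 3 \left(\frac{1}{-2} + 1\right) 6 + 139 = - 115 \cdot 3 \left(- \frac{1}{2} + 1\right) 6 + 139 = - 115 \cdot 3 \cdot \frac{1}{2} \cdot 6 + 139 = - 115 \cdot 3 \cdot 3 + 139 = \left(-115\right) 9 + 139 = -1035 + 139 = -896$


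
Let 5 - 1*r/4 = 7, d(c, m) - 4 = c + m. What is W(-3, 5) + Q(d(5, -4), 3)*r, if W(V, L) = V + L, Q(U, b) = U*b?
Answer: -118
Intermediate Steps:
d(c, m) = 4 + c + m (d(c, m) = 4 + (c + m) = 4 + c + m)
r = -8 (r = 20 - 4*7 = 20 - 28 = -8)
W(V, L) = L + V
W(-3, 5) + Q(d(5, -4), 3)*r = (5 - 3) + ((4 + 5 - 4)*3)*(-8) = 2 + (5*3)*(-8) = 2 + 15*(-8) = 2 - 120 = -118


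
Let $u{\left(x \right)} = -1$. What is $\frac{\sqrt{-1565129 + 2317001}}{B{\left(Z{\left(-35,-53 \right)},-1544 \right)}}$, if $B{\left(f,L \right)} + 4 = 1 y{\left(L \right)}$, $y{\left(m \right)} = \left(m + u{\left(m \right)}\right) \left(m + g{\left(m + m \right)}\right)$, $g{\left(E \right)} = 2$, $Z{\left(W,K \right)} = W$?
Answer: $\frac{8 \sqrt{2937}}{1191193} \approx 0.00036397$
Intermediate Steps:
$y{\left(m \right)} = \left(-1 + m\right) \left(2 + m\right)$ ($y{\left(m \right)} = \left(m - 1\right) \left(m + 2\right) = \left(-1 + m\right) \left(2 + m\right)$)
$B{\left(f,L \right)} = -6 + L + L^{2}$ ($B{\left(f,L \right)} = -4 + 1 \left(-2 + L + L^{2}\right) = -4 + \left(-2 + L + L^{2}\right) = -6 + L + L^{2}$)
$\frac{\sqrt{-1565129 + 2317001}}{B{\left(Z{\left(-35,-53 \right)},-1544 \right)}} = \frac{\sqrt{-1565129 + 2317001}}{-6 - 1544 + \left(-1544\right)^{2}} = \frac{\sqrt{751872}}{-6 - 1544 + 2383936} = \frac{16 \sqrt{2937}}{2382386} = 16 \sqrt{2937} \cdot \frac{1}{2382386} = \frac{8 \sqrt{2937}}{1191193}$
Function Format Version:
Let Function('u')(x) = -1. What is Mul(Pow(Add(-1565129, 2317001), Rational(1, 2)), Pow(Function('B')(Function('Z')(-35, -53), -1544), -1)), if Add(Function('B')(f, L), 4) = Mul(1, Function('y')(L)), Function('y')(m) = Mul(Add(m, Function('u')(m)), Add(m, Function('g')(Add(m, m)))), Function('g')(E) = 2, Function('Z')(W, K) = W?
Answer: Mul(Rational(8, 1191193), Pow(2937, Rational(1, 2))) ≈ 0.00036397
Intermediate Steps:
Function('y')(m) = Mul(Add(-1, m), Add(2, m)) (Function('y')(m) = Mul(Add(m, -1), Add(m, 2)) = Mul(Add(-1, m), Add(2, m)))
Function('B')(f, L) = Add(-6, L, Pow(L, 2)) (Function('B')(f, L) = Add(-4, Mul(1, Add(-2, L, Pow(L, 2)))) = Add(-4, Add(-2, L, Pow(L, 2))) = Add(-6, L, Pow(L, 2)))
Mul(Pow(Add(-1565129, 2317001), Rational(1, 2)), Pow(Function('B')(Function('Z')(-35, -53), -1544), -1)) = Mul(Pow(Add(-1565129, 2317001), Rational(1, 2)), Pow(Add(-6, -1544, Pow(-1544, 2)), -1)) = Mul(Pow(751872, Rational(1, 2)), Pow(Add(-6, -1544, 2383936), -1)) = Mul(Mul(16, Pow(2937, Rational(1, 2))), Pow(2382386, -1)) = Mul(Mul(16, Pow(2937, Rational(1, 2))), Rational(1, 2382386)) = Mul(Rational(8, 1191193), Pow(2937, Rational(1, 2)))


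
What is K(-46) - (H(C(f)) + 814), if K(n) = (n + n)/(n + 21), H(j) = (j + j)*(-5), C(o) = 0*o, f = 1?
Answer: -20258/25 ≈ -810.32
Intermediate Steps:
C(o) = 0
H(j) = -10*j (H(j) = (2*j)*(-5) = -10*j)
K(n) = 2*n/(21 + n) (K(n) = (2*n)/(21 + n) = 2*n/(21 + n))
K(-46) - (H(C(f)) + 814) = 2*(-46)/(21 - 46) - (-10*0 + 814) = 2*(-46)/(-25) - (0 + 814) = 2*(-46)*(-1/25) - 1*814 = 92/25 - 814 = -20258/25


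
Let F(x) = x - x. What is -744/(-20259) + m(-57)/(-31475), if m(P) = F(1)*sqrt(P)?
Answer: 248/6753 ≈ 0.036724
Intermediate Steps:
F(x) = 0
m(P) = 0 (m(P) = 0*sqrt(P) = 0)
-744/(-20259) + m(-57)/(-31475) = -744/(-20259) + 0/(-31475) = -744*(-1/20259) + 0*(-1/31475) = 248/6753 + 0 = 248/6753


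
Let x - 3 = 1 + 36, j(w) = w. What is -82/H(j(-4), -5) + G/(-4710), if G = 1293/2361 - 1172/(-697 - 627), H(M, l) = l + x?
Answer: -10062221516/4294293045 ≈ -2.3432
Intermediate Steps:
x = 40 (x = 3 + (1 + 36) = 3 + 37 = 40)
H(M, l) = 40 + l (H(M, l) = l + 40 = 40 + l)
G = 373252/260497 (G = 1293*(1/2361) - 1172/(-1324) = 431/787 - 1172*(-1/1324) = 431/787 + 293/331 = 373252/260497 ≈ 1.4328)
-82/H(j(-4), -5) + G/(-4710) = -82/(40 - 5) + (373252/260497)/(-4710) = -82/35 + (373252/260497)*(-1/4710) = -82*1/35 - 186626/613470435 = -82/35 - 186626/613470435 = -10062221516/4294293045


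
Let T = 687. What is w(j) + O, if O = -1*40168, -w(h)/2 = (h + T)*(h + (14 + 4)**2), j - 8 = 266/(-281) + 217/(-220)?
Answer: -951004708788029/1910856200 ≈ -4.9769e+5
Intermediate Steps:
j = 375063/61820 (j = 8 + (266/(-281) + 217/(-220)) = 8 + (266*(-1/281) + 217*(-1/220)) = 8 + (-266/281 - 217/220) = 8 - 119497/61820 = 375063/61820 ≈ 6.0670)
w(h) = -2*(324 + h)*(687 + h) (w(h) = -2*(h + 687)*(h + (14 + 4)**2) = -2*(687 + h)*(h + 18**2) = -2*(687 + h)*(h + 324) = -2*(687 + h)*(324 + h) = -2*(324 + h)*(687 + h))
O = -40168
w(j) + O = (-445176 - 2022*375063/61820 - 2*(375063/61820)**2) - 40168 = (-445176 - 379188693/30910 - 2*140672253969/3821712400) - 40168 = (-445176 - 379188693/30910 - 140672253969/1910856200) - 40168 = -874249436946429/1910856200 - 40168 = -951004708788029/1910856200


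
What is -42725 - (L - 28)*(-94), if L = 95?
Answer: -36427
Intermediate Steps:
-42725 - (L - 28)*(-94) = -42725 - (95 - 28)*(-94) = -42725 - 67*(-94) = -42725 - 1*(-6298) = -42725 + 6298 = -36427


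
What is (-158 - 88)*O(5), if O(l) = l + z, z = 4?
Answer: -2214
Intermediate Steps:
O(l) = 4 + l (O(l) = l + 4 = 4 + l)
(-158 - 88)*O(5) = (-158 - 88)*(4 + 5) = -246*9 = -2214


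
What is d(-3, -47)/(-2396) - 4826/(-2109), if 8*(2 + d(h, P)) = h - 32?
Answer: 4874333/2127648 ≈ 2.2909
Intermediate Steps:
d(h, P) = -6 + h/8 (d(h, P) = -2 + (h - 32)/8 = -2 + (-32 + h)/8 = -2 + (-4 + h/8) = -6 + h/8)
d(-3, -47)/(-2396) - 4826/(-2109) = (-6 + (⅛)*(-3))/(-2396) - 4826/(-2109) = (-6 - 3/8)*(-1/2396) - 4826*(-1/2109) = -51/8*(-1/2396) + 254/111 = 51/19168 + 254/111 = 4874333/2127648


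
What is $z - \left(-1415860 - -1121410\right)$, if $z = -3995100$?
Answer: $-3700650$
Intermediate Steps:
$z - \left(-1415860 - -1121410\right) = -3995100 - \left(-1415860 - -1121410\right) = -3995100 - \left(-1415860 + 1121410\right) = -3995100 - -294450 = -3995100 + 294450 = -3700650$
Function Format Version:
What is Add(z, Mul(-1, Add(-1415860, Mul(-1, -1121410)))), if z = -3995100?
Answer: -3700650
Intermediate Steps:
Add(z, Mul(-1, Add(-1415860, Mul(-1, -1121410)))) = Add(-3995100, Mul(-1, Add(-1415860, Mul(-1, -1121410)))) = Add(-3995100, Mul(-1, Add(-1415860, 1121410))) = Add(-3995100, Mul(-1, -294450)) = Add(-3995100, 294450) = -3700650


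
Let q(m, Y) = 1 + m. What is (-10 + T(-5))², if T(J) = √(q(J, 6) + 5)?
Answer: 81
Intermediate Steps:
T(J) = √(6 + J) (T(J) = √((1 + J) + 5) = √(6 + J))
(-10 + T(-5))² = (-10 + √(6 - 5))² = (-10 + √1)² = (-10 + 1)² = (-9)² = 81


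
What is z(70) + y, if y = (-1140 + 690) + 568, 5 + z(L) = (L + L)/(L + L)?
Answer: 114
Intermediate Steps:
z(L) = -4 (z(L) = -5 + (L + L)/(L + L) = -5 + (2*L)/((2*L)) = -5 + (2*L)*(1/(2*L)) = -5 + 1 = -4)
y = 118 (y = -450 + 568 = 118)
z(70) + y = -4 + 118 = 114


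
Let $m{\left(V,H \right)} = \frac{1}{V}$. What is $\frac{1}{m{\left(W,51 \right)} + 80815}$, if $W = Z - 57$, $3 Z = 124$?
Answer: $\frac{47}{3798302} \approx 1.2374 \cdot 10^{-5}$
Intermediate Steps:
$Z = \frac{124}{3}$ ($Z = \frac{1}{3} \cdot 124 = \frac{124}{3} \approx 41.333$)
$W = - \frac{47}{3}$ ($W = \frac{124}{3} - 57 = - \frac{47}{3} \approx -15.667$)
$\frac{1}{m{\left(W,51 \right)} + 80815} = \frac{1}{\frac{1}{- \frac{47}{3}} + 80815} = \frac{1}{- \frac{3}{47} + 80815} = \frac{1}{\frac{3798302}{47}} = \frac{47}{3798302}$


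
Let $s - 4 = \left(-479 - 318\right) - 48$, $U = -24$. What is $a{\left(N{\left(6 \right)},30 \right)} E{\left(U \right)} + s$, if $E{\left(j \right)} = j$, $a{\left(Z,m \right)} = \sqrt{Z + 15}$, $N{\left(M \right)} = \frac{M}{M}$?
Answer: $-937$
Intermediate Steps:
$N{\left(M \right)} = 1$
$a{\left(Z,m \right)} = \sqrt{15 + Z}$
$s = -841$ ($s = 4 - 845 = -841$)
$a{\left(N{\left(6 \right)},30 \right)} E{\left(U \right)} + s = \sqrt{15 + 1} \left(-24\right) - 841 = \sqrt{16} \left(-24\right) - 841 = 4 \left(-24\right) - 841 = -96 - 841 = -937$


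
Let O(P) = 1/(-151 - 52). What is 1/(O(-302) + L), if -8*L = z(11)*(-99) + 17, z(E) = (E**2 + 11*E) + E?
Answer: 812/2540541 ≈ 0.00031962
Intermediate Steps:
z(E) = E**2 + 12*E
O(P) = -1/203 (O(P) = 1/(-203) = -1/203)
L = 12515/4 (L = -((11*(12 + 11))*(-99) + 17)/8 = -((11*23)*(-99) + 17)/8 = -(253*(-99) + 17)/8 = -(-25047 + 17)/8 = -1/8*(-25030) = 12515/4 ≈ 3128.8)
1/(O(-302) + L) = 1/(-1/203 + 12515/4) = 1/(2540541/812) = 812/2540541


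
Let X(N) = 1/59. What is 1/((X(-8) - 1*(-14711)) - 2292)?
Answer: 59/732722 ≈ 8.0522e-5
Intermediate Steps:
X(N) = 1/59
1/((X(-8) - 1*(-14711)) - 2292) = 1/((1/59 - 1*(-14711)) - 2292) = 1/((1/59 + 14711) - 2292) = 1/(867950/59 - 2292) = 1/(732722/59) = 59/732722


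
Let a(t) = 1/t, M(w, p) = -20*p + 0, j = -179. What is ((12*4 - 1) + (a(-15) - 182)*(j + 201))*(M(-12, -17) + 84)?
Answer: -25175848/15 ≈ -1.6784e+6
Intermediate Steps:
M(w, p) = -20*p
((12*4 - 1) + (a(-15) - 182)*(j + 201))*(M(-12, -17) + 84) = ((12*4 - 1) + (1/(-15) - 182)*(-179 + 201))*(-20*(-17) + 84) = ((48 - 1) + (-1/15 - 182)*22)*(340 + 84) = (47 - 2731/15*22)*424 = (47 - 60082/15)*424 = -59377/15*424 = -25175848/15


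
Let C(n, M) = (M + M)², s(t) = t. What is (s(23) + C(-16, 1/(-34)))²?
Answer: 44195904/83521 ≈ 529.16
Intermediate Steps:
C(n, M) = 4*M² (C(n, M) = (2*M)² = 4*M²)
(s(23) + C(-16, 1/(-34)))² = (23 + 4*(1/(-34))²)² = (23 + 4*(-1/34)²)² = (23 + 4*(1/1156))² = (23 + 1/289)² = (6648/289)² = 44195904/83521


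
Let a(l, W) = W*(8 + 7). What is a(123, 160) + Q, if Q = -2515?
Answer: -115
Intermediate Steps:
a(l, W) = 15*W (a(l, W) = W*15 = 15*W)
a(123, 160) + Q = 15*160 - 2515 = 2400 - 2515 = -115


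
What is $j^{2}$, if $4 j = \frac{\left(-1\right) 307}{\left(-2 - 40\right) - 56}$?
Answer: $\frac{94249}{153664} \approx 0.61334$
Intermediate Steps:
$j = \frac{307}{392}$ ($j = \frac{\left(-1\right) 307 \frac{1}{\left(-2 - 40\right) - 56}}{4} = \frac{\left(-307\right) \frac{1}{-42 - 56}}{4} = \frac{\left(-307\right) \frac{1}{-98}}{4} = \frac{\left(-307\right) \left(- \frac{1}{98}\right)}{4} = \frac{1}{4} \cdot \frac{307}{98} = \frac{307}{392} \approx 0.78316$)
$j^{2} = \left(\frac{307}{392}\right)^{2} = \frac{94249}{153664}$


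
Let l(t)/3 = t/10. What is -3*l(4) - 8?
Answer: -58/5 ≈ -11.600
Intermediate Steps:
l(t) = 3*t/10 (l(t) = 3*(t/10) = 3*t/10)
-3*l(4) - 8 = -9*4/10 - 8 = -3*6/5 - 8 = -18/5 - 8 = -58/5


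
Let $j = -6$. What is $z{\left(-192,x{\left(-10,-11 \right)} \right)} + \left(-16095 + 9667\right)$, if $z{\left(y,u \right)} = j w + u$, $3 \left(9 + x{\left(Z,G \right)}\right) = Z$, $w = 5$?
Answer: $- \frac{19411}{3} \approx -6470.3$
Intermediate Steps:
$x{\left(Z,G \right)} = -9 + \frac{Z}{3}$
$z{\left(y,u \right)} = -30 + u$ ($z{\left(y,u \right)} = \left(-6\right) 5 + u = -30 + u$)
$z{\left(-192,x{\left(-10,-11 \right)} \right)} + \left(-16095 + 9667\right) = \left(-30 + \left(-9 + \frac{1}{3} \left(-10\right)\right)\right) + \left(-16095 + 9667\right) = \left(-30 - \frac{37}{3}\right) - 6428 = - \frac{127}{3} - 6428 = - \frac{19411}{3}$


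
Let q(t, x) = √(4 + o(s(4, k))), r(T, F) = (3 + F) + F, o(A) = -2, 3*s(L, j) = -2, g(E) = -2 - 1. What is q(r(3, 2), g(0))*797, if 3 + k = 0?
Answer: 797*√2 ≈ 1127.1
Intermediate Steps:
k = -3 (k = -3 + 0 = -3)
g(E) = -3
s(L, j) = -⅔ (s(L, j) = (⅓)*(-2) = -⅔)
r(T, F) = 3 + 2*F
q(t, x) = √2 (q(t, x) = √(4 - 2) = √2)
q(r(3, 2), g(0))*797 = √2*797 = 797*√2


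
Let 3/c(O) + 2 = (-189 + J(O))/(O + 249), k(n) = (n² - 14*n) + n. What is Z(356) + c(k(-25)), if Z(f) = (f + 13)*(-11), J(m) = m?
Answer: -6648180/1637 ≈ -4061.2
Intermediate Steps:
k(n) = n² - 13*n
c(O) = 3/(-2 + (-189 + O)/(249 + O)) (c(O) = 3/(-2 + (-189 + O)/(O + 249)) = 3/(-2 + (-189 + O)/(249 + O)))
Z(f) = -143 - 11*f (Z(f) = (13 + f)*(-11) = -143 - 11*f)
Z(356) + c(k(-25)) = (-143 - 11*356) + 3*(-249 - (-25)*(-13 - 25))/(687 - 25*(-13 - 25)) = (-143 - 3916) + 3*(-249 - (-25)*(-38))/(687 - 25*(-38)) = -4059 + 3*(-249 - 1*950)/(687 + 950) = -4059 + 3*(-249 - 950)/1637 = -4059 + 3*(1/1637)*(-1199) = -4059 - 3597/1637 = -6648180/1637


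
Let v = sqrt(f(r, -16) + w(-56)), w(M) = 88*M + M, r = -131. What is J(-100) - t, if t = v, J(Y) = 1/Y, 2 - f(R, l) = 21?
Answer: -1/100 - I*sqrt(5003) ≈ -0.01 - 70.732*I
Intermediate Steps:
f(R, l) = -19 (f(R, l) = 2 - 1*21 = 2 - 21 = -19)
w(M) = 89*M
v = I*sqrt(5003) (v = sqrt(-19 + 89*(-56)) = sqrt(-19 - 4984) = sqrt(-5003) = I*sqrt(5003) ≈ 70.732*I)
t = I*sqrt(5003) ≈ 70.732*I
J(-100) - t = 1/(-100) - I*sqrt(5003) = -1/100 - I*sqrt(5003)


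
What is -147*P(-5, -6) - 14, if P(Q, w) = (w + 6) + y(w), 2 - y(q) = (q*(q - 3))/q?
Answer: -1631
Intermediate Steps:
y(q) = 5 - q (y(q) = 2 - q*(q - 3)/q = 2 - q*(-3 + q)/q = 2 - (-3 + q) = 2 + (3 - q) = 5 - q)
P(Q, w) = 11 (P(Q, w) = (w + 6) + (5 - w) = (6 + w) + (5 - w) = 11)
-147*P(-5, -6) - 14 = -147*11 - 14 = -1617 - 14 = -1631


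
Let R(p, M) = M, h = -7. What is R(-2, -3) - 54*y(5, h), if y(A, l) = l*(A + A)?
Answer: 3777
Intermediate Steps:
y(A, l) = 2*A*l (y(A, l) = l*(2*A) = 2*A*l)
R(-2, -3) - 54*y(5, h) = -3 - 108*5*(-7) = -3 - 54*(-70) = -3 + 3780 = 3777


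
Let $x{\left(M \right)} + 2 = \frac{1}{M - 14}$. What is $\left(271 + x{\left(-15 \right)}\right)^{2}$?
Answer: $\frac{60840000}{841} \approx 72343.0$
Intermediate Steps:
$x{\left(M \right)} = -2 + \frac{1}{-14 + M}$ ($x{\left(M \right)} = -2 + \frac{1}{M - 14} = -2 + \frac{1}{-14 + M}$)
$\left(271 + x{\left(-15 \right)}\right)^{2} = \left(271 + \frac{29 - -30}{-14 - 15}\right)^{2} = \left(271 + \frac{29 + 30}{-29}\right)^{2} = \left(271 - \frac{59}{29}\right)^{2} = \left(\frac{7800}{29}\right)^{2} = \frac{60840000}{841}$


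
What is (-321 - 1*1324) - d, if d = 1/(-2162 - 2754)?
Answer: -8086819/4916 ≈ -1645.0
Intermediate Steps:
d = -1/4916 (d = 1/(-4916) = -1/4916 ≈ -0.00020342)
(-321 - 1*1324) - d = (-321 - 1*1324) - 1*(-1/4916) = (-321 - 1324) + 1/4916 = -1645 + 1/4916 = -8086819/4916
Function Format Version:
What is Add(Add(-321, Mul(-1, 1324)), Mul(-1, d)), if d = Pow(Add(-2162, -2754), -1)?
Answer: Rational(-8086819, 4916) ≈ -1645.0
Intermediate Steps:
d = Rational(-1, 4916) (d = Pow(-4916, -1) = Rational(-1, 4916) ≈ -0.00020342)
Add(Add(-321, Mul(-1, 1324)), Mul(-1, d)) = Add(Add(-321, Mul(-1, 1324)), Mul(-1, Rational(-1, 4916))) = Add(Add(-321, -1324), Rational(1, 4916)) = Add(-1645, Rational(1, 4916)) = Rational(-8086819, 4916)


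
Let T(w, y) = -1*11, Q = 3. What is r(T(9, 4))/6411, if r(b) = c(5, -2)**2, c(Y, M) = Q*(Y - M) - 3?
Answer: 108/2137 ≈ 0.050538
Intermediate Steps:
c(Y, M) = -3 - 3*M + 3*Y (c(Y, M) = 3*(Y - M) - 3 = (-3*M + 3*Y) - 3 = -3 - 3*M + 3*Y)
T(w, y) = -11
r(b) = 324 (r(b) = (-3 - 3*(-2) + 3*5)**2 = (-3 + 6 + 15)**2 = 18**2 = 324)
r(T(9, 4))/6411 = 324/6411 = 324*(1/6411) = 108/2137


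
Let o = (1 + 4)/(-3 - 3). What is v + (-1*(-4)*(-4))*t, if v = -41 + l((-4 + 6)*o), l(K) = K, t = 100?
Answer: -4928/3 ≈ -1642.7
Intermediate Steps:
o = -⅚ (o = 5/(-6) = 5*(-⅙) = -⅚ ≈ -0.83333)
v = -128/3 (v = -41 + (-4 + 6)*(-⅚) = -41 + 2*(-⅚) = -41 - 5/3 = -128/3 ≈ -42.667)
v + (-1*(-4)*(-4))*t = -128/3 + (-1*(-4)*(-4))*100 = -128/3 + (4*(-4))*100 = -128/3 - 16*100 = -128/3 - 1600 = -4928/3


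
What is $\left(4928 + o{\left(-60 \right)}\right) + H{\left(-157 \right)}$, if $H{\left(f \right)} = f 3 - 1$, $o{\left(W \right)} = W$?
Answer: $4396$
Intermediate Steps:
$H{\left(f \right)} = -1 + 3 f$ ($H{\left(f \right)} = 3 f - 1 = -1 + 3 f$)
$\left(4928 + o{\left(-60 \right)}\right) + H{\left(-157 \right)} = \left(4928 - 60\right) + \left(-1 + 3 \left(-157\right)\right) = 4868 - 472 = 4396$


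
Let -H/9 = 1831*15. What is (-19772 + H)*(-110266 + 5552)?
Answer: 27954135298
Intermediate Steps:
H = -247185 (H = -16479*15 = -9*27465 = -247185)
(-19772 + H)*(-110266 + 5552) = (-19772 - 247185)*(-110266 + 5552) = -266957*(-104714) = 27954135298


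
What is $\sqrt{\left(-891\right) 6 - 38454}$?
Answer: $10 i \sqrt{438} \approx 209.28 i$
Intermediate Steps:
$\sqrt{\left(-891\right) 6 - 38454} = \sqrt{-5346 - 38454} = \sqrt{-43800} = 10 i \sqrt{438}$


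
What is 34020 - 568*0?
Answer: 34020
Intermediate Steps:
34020 - 568*0 = 34020 + 0 = 34020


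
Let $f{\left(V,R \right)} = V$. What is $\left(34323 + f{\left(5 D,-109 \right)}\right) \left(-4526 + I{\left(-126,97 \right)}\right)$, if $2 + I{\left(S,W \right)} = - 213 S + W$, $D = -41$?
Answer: $764482026$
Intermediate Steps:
$I{\left(S,W \right)} = -2 + W - 213 S$ ($I{\left(S,W \right)} = -2 - \left(- W + 213 S\right) = -2 + W - 213 S$)
$\left(34323 + f{\left(5 D,-109 \right)}\right) \left(-4526 + I{\left(-126,97 \right)}\right) = \left(34323 + 5 \left(-41\right)\right) \left(-4526 - -26933\right) = \left(34323 - 205\right) \left(-4526 + \left(-2 + 97 + 26838\right)\right) = 34118 \left(-4526 + 26933\right) = 34118 \cdot 22407 = 764482026$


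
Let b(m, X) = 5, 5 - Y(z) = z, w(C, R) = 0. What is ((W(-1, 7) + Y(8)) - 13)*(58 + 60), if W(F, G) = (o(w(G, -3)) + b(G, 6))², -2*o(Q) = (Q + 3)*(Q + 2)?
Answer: -1416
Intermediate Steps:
Y(z) = 5 - z
o(Q) = -(2 + Q)*(3 + Q)/2 (o(Q) = -(Q + 3)*(Q + 2)/2 = -(3 + Q)*(2 + Q)/2 = -(2 + Q)*(3 + Q)/2)
W(F, G) = 4 (W(F, G) = ((-3 - 5/2*0 - ½*0²) + 5)² = ((-3 + 0 - ½*0) + 5)² = ((-3 + 0 + 0) + 5)² = (-3 + 5)² = 2² = 4)
((W(-1, 7) + Y(8)) - 13)*(58 + 60) = ((4 + (5 - 1*8)) - 13)*(58 + 60) = ((4 + (5 - 8)) - 13)*118 = ((4 - 3) - 13)*118 = (1 - 13)*118 = -12*118 = -1416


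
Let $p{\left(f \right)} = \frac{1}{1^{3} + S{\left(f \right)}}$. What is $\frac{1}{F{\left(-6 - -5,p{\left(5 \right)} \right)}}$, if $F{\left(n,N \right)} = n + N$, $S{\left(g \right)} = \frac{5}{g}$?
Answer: $-2$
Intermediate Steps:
$p{\left(f \right)} = \frac{1}{1 + \frac{5}{f}}$ ($p{\left(f \right)} = \frac{1}{1^{3} + \frac{5}{f}} = \frac{1}{1 + \frac{5}{f}}$)
$F{\left(n,N \right)} = N + n$
$\frac{1}{F{\left(-6 - -5,p{\left(5 \right)} \right)}} = \frac{1}{\frac{5}{5 + 5} - 1} = \frac{1}{\frac{5}{10} + \left(-6 + 5\right)} = \frac{1}{5 \cdot \frac{1}{10} - 1} = \frac{1}{\frac{1}{2} - 1} = \frac{1}{- \frac{1}{2}} = -2$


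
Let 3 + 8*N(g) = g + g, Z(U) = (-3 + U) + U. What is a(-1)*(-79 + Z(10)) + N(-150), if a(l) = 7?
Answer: -3775/8 ≈ -471.88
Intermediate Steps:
Z(U) = -3 + 2*U
N(g) = -3/8 + g/4 (N(g) = -3/8 + (g + g)/8 = -3/8 + (2*g)/8 = -3/8 + g/4)
a(-1)*(-79 + Z(10)) + N(-150) = 7*(-79 + (-3 + 2*10)) + (-3/8 + (¼)*(-150)) = 7*(-79 + (-3 + 20)) + (-3/8 - 75/2) = 7*(-79 + 17) - 303/8 = 7*(-62) - 303/8 = -434 - 303/8 = -3775/8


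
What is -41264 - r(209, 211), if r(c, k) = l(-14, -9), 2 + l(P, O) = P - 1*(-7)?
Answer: -41255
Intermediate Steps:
l(P, O) = 5 + P (l(P, O) = -2 + (P - 1*(-7)) = -2 + (P + 7) = -2 + (7 + P) = 5 + P)
r(c, k) = -9 (r(c, k) = 5 - 14 = -9)
-41264 - r(209, 211) = -41264 - 1*(-9) = -41264 + 9 = -41255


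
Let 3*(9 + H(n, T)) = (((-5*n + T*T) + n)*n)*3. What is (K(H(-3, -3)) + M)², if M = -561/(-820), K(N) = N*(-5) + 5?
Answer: 89916619321/672400 ≈ 1.3373e+5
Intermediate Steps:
H(n, T) = -9 + n*(T² - 4*n) (H(n, T) = -9 + ((((-5*n + T*T) + n)*n)*3)/3 = -9 + ((((-5*n + T²) + n)*n)*3)/3 = -9 + ((((T² - 5*n) + n)*n)*3)/3 = -9 + (((T² - 4*n)*n)*3)/3 = -9 + ((n*(T² - 4*n))*3)/3 = -9 + (3*n*(T² - 4*n))/3 = -9 + n*(T² - 4*n))
K(N) = 5 - 5*N (K(N) = -5*N + 5 = 5 - 5*N)
M = 561/820 (M = -561*(-1/820) = 561/820 ≈ 0.68415)
(K(H(-3, -3)) + M)² = ((5 - 5*(-9 - 4*(-3)² - 3*(-3)²)) + 561/820)² = ((5 - 5*(-9 - 4*9 - 3*9)) + 561/820)² = ((5 - 5*(-9 - 36 - 27)) + 561/820)² = ((5 - 5*(-72)) + 561/820)² = ((5 + 360) + 561/820)² = (365 + 561/820)² = (299861/820)² = 89916619321/672400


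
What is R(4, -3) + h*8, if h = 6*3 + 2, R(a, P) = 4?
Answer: 164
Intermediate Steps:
h = 20 (h = 18 + 2 = 20)
R(4, -3) + h*8 = 4 + 20*8 = 4 + 160 = 164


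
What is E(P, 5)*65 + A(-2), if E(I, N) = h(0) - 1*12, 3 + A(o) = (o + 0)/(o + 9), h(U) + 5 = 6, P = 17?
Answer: -5028/7 ≈ -718.29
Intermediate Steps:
h(U) = 1 (h(U) = -5 + 6 = 1)
A(o) = -3 + o/(9 + o) (A(o) = -3 + (o + 0)/(o + 9) = -3 + o/(9 + o))
E(I, N) = -11 (E(I, N) = 1 - 1*12 = 1 - 12 = -11)
E(P, 5)*65 + A(-2) = -11*65 + (-27 - 2*(-2))/(9 - 2) = -715 + (-27 + 4)/7 = -715 + (1/7)*(-23) = -715 - 23/7 = -5028/7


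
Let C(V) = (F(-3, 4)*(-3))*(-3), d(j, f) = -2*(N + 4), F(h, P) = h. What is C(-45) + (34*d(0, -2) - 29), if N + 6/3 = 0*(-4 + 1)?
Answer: -192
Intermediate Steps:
N = -2 (N = -2 + 0*(-4 + 1) = -2 + 0*(-3) = -2 + 0 = -2)
d(j, f) = -4 (d(j, f) = -2*(-2 + 4) = -2*2 = -4)
C(V) = -27 (C(V) = -3*(-3)*(-3) = 9*(-3) = -27)
C(-45) + (34*d(0, -2) - 29) = -27 + (34*(-4) - 29) = -27 + (-136 - 29) = -27 - 165 = -192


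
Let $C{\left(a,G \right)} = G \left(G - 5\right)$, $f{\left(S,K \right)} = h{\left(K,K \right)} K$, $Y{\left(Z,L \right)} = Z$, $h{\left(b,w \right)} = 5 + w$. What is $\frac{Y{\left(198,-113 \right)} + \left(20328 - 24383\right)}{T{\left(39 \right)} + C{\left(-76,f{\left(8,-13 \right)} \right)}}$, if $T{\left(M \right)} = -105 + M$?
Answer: $- \frac{3857}{10230} \approx -0.37703$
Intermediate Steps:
$f{\left(S,K \right)} = K \left(5 + K\right)$ ($f{\left(S,K \right)} = \left(5 + K\right) K = K \left(5 + K\right)$)
$C{\left(a,G \right)} = G \left(-5 + G\right)$
$\frac{Y{\left(198,-113 \right)} + \left(20328 - 24383\right)}{T{\left(39 \right)} + C{\left(-76,f{\left(8,-13 \right)} \right)}} = \frac{198 + \left(20328 - 24383\right)}{\left(-105 + 39\right) + - 13 \left(5 - 13\right) \left(-5 - 13 \left(5 - 13\right)\right)} = \frac{198 - 4055}{-66 + \left(-13\right) \left(-8\right) \left(-5 - -104\right)} = - \frac{3857}{-66 + 104 \left(-5 + 104\right)} = - \frac{3857}{-66 + 104 \cdot 99} = - \frac{3857}{-66 + 10296} = - \frac{3857}{10230}$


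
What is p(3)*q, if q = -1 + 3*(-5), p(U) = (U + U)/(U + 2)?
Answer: -96/5 ≈ -19.200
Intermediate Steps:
p(U) = 2*U/(2 + U) (p(U) = (2*U)/(2 + U) = 2*U/(2 + U))
q = -16 (q = -1 - 15 = -16)
p(3)*q = (2*3/(2 + 3))*(-16) = (2*3/5)*(-16) = (2*3*(⅕))*(-16) = (6/5)*(-16) = -96/5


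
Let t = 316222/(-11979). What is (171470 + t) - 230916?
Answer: -712419856/11979 ≈ -59472.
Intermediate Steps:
t = -316222/11979 (t = 316222*(-1/11979) = -316222/11979 ≈ -26.398)
(171470 + t) - 230916 = (171470 - 316222/11979) - 230916 = 2053722908/11979 - 230916 = -712419856/11979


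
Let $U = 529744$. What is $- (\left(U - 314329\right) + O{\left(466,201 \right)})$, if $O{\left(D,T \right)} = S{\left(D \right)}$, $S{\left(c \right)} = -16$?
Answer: $-215399$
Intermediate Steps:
$O{\left(D,T \right)} = -16$
$- (\left(U - 314329\right) + O{\left(466,201 \right)}) = - (\left(529744 - 314329\right) - 16) = - (215415 - 16) = \left(-1\right) 215399 = -215399$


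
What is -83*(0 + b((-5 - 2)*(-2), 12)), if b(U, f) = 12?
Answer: -996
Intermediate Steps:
-83*(0 + b((-5 - 2)*(-2), 12)) = -83*(0 + 12) = -83*12 = -996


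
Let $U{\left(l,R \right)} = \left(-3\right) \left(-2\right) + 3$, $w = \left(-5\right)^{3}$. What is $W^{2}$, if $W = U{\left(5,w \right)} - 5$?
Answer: $16$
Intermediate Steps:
$w = -125$
$U{\left(l,R \right)} = 9$ ($U{\left(l,R \right)} = 6 + 3 = 9$)
$W = 4$ ($W = 9 - 5 = 4$)
$W^{2} = 4^{2} = 16$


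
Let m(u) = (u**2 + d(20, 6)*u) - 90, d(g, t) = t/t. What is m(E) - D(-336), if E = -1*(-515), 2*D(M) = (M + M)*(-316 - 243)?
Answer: 77826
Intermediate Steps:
D(M) = -559*M (D(M) = ((M + M)*(-316 - 243))/2 = ((2*M)*(-559))/2 = (-1118*M)/2 = -559*M)
d(g, t) = 1
E = 515
m(u) = -90 + u + u**2 (m(u) = (u**2 + 1*u) - 90 = (u**2 + u) - 90 = (u + u**2) - 90 = -90 + u + u**2)
m(E) - D(-336) = (-90 + 515 + 515**2) - (-559)*(-336) = (-90 + 515 + 265225) - 1*187824 = 265650 - 187824 = 77826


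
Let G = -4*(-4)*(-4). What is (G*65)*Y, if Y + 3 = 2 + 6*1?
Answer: -20800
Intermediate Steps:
G = -64 (G = 16*(-4) = -64)
Y = 5 (Y = -3 + (2 + 6*1) = -3 + (2 + 6) = -3 + 8 = 5)
(G*65)*Y = -64*65*5 = -4160*5 = -20800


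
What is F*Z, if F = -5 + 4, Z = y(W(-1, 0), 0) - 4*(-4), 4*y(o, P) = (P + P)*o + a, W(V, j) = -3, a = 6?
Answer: -35/2 ≈ -17.500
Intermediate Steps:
y(o, P) = 3/2 + P*o/2 (y(o, P) = ((P + P)*o + 6)/4 = ((2*P)*o + 6)/4 = (2*P*o + 6)/4 = (6 + 2*P*o)/4 = 3/2 + P*o/2)
Z = 35/2 (Z = (3/2 + (½)*0*(-3)) - 4*(-4) = (3/2 + 0) + 16 = 3/2 + 16 = 35/2 ≈ 17.500)
F = -1
F*Z = -1*35/2 = -35/2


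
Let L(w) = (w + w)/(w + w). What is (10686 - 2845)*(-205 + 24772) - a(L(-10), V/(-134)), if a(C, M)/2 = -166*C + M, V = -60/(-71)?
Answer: 916341761563/4757 ≈ 1.9263e+8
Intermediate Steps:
V = 60/71 (V = -60*(-1/71) = 60/71 ≈ 0.84507)
L(w) = 1 (L(w) = (2*w)/((2*w)) = (2*w)*(1/(2*w)) = 1)
a(C, M) = -332*C + 2*M (a(C, M) = 2*(-166*C + M) = 2*(M - 166*C) = -332*C + 2*M)
(10686 - 2845)*(-205 + 24772) - a(L(-10), V/(-134)) = (10686 - 2845)*(-205 + 24772) - (-332*1 + 2*((60/71)/(-134))) = 7841*24567 - (-332 + 2*((60/71)*(-1/134))) = 192629847 - (-332 + 2*(-30/4757)) = 192629847 - (-332 - 60/4757) = 192629847 - 1*(-1579384/4757) = 192629847 + 1579384/4757 = 916341761563/4757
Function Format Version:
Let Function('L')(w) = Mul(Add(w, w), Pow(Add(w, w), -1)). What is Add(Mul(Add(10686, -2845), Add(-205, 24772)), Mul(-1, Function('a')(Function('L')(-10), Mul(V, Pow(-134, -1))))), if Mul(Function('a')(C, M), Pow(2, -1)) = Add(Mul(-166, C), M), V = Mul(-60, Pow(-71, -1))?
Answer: Rational(916341761563, 4757) ≈ 1.9263e+8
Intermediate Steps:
V = Rational(60, 71) (V = Mul(-60, Rational(-1, 71)) = Rational(60, 71) ≈ 0.84507)
Function('L')(w) = 1 (Function('L')(w) = Mul(Mul(2, w), Pow(Mul(2, w), -1)) = Mul(Mul(2, w), Mul(Rational(1, 2), Pow(w, -1))) = 1)
Function('a')(C, M) = Add(Mul(-332, C), Mul(2, M)) (Function('a')(C, M) = Mul(2, Add(Mul(-166, C), M)) = Mul(2, Add(M, Mul(-166, C))) = Add(Mul(-332, C), Mul(2, M)))
Add(Mul(Add(10686, -2845), Add(-205, 24772)), Mul(-1, Function('a')(Function('L')(-10), Mul(V, Pow(-134, -1))))) = Add(Mul(Add(10686, -2845), Add(-205, 24772)), Mul(-1, Add(Mul(-332, 1), Mul(2, Mul(Rational(60, 71), Pow(-134, -1)))))) = Add(Mul(7841, 24567), Mul(-1, Add(-332, Mul(2, Mul(Rational(60, 71), Rational(-1, 134)))))) = Add(192629847, Mul(-1, Add(-332, Mul(2, Rational(-30, 4757))))) = Add(192629847, Mul(-1, Add(-332, Rational(-60, 4757)))) = Add(192629847, Mul(-1, Rational(-1579384, 4757))) = Add(192629847, Rational(1579384, 4757)) = Rational(916341761563, 4757)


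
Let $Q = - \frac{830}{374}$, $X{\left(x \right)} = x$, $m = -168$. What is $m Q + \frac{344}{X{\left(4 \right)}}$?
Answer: $\frac{85802}{187} \approx 458.83$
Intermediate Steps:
$Q = - \frac{415}{187}$ ($Q = \left(-830\right) \frac{1}{374} = - \frac{415}{187} \approx -2.2192$)
$m Q + \frac{344}{X{\left(4 \right)}} = \left(-168\right) \left(- \frac{415}{187}\right) + \frac{344}{4} = \frac{69720}{187} + 344 \cdot \frac{1}{4} = \frac{69720}{187} + 86 = \frac{85802}{187}$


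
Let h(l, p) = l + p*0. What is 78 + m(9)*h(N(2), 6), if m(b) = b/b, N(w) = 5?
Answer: 83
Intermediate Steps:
m(b) = 1
h(l, p) = l (h(l, p) = l + 0 = l)
78 + m(9)*h(N(2), 6) = 78 + 1*5 = 78 + 5 = 83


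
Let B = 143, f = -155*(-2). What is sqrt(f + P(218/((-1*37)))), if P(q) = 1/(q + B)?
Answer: sqrt(7978139691)/5073 ≈ 17.607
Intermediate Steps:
f = 310
P(q) = 1/(143 + q) (P(q) = 1/(q + 143) = 1/(143 + q))
sqrt(f + P(218/((-1*37)))) = sqrt(310 + 1/(143 + 218/((-1*37)))) = sqrt(310 + 1/(143 + 218/(-37))) = sqrt(310 + 1/(143 + 218*(-1/37))) = sqrt(310 + 1/(143 - 218/37)) = sqrt(310 + 1/(5073/37)) = sqrt(310 + 37/5073) = sqrt(1572667/5073) = sqrt(7978139691)/5073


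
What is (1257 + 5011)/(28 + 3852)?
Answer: 1567/970 ≈ 1.6155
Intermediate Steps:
(1257 + 5011)/(28 + 3852) = 6268/3880 = 6268*(1/3880) = 1567/970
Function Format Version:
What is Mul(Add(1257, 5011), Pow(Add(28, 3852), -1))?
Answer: Rational(1567, 970) ≈ 1.6155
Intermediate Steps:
Mul(Add(1257, 5011), Pow(Add(28, 3852), -1)) = Mul(6268, Pow(3880, -1)) = Mul(6268, Rational(1, 3880)) = Rational(1567, 970)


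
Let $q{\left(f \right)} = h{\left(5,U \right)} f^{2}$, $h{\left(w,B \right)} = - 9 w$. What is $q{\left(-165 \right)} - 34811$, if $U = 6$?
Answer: $-1259936$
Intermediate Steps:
$q{\left(f \right)} = - 45 f^{2}$ ($q{\left(f \right)} = \left(-9\right) 5 f^{2} = - 45 f^{2}$)
$q{\left(-165 \right)} - 34811 = - 45 \left(-165\right)^{2} - 34811 = \left(-45\right) 27225 - 34811 = -1225125 - 34811 = -1259936$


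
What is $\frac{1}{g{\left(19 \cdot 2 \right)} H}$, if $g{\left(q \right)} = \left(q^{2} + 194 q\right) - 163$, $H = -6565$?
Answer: $- \frac{1}{56806945} \approx -1.7603 \cdot 10^{-8}$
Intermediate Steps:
$g{\left(q \right)} = -163 + q^{2} + 194 q$
$\frac{1}{g{\left(19 \cdot 2 \right)} H} = \frac{1}{\left(-163 + \left(19 \cdot 2\right)^{2} + 194 \cdot 19 \cdot 2\right) \left(-6565\right)} = \frac{1}{-163 + 38^{2} + 194 \cdot 38} \left(- \frac{1}{6565}\right) = \frac{1}{-163 + 1444 + 7372} \left(- \frac{1}{6565}\right) = \frac{1}{8653} \left(- \frac{1}{6565}\right) = - \frac{1}{56806945}$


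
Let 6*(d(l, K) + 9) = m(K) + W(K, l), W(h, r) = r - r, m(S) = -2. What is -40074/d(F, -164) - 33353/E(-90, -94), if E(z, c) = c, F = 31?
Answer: 1529344/329 ≈ 4648.5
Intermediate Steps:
W(h, r) = 0
d(l, K) = -28/3 (d(l, K) = -9 + (-2 + 0)/6 = -9 + (1/6)*(-2) = -9 - 1/3 = -28/3)
-40074/d(F, -164) - 33353/E(-90, -94) = -40074/(-28/3) - 33353/(-94) = -40074*(-3/28) - 33353*(-1/94) = 60111/14 + 33353/94 = 1529344/329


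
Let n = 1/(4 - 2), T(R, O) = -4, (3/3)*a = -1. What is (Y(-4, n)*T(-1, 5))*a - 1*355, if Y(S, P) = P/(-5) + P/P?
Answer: -1757/5 ≈ -351.40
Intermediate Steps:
a = -1
n = 1/2 ≈ 0.50000
Y(S, P) = 1 - P/5 (Y(S, P) = P*(-1/5) + 1 = -P/5 + 1 = 1 - P/5)
(Y(-4, n)*T(-1, 5))*a - 1*355 = ((1 - 1/5*1/2)*(-4))*(-1) - 1*355 = ((1 - 1/10)*(-4))*(-1) - 355 = ((9/10)*(-4))*(-1) - 355 = -18/5*(-1) - 355 = 18/5 - 355 = -1757/5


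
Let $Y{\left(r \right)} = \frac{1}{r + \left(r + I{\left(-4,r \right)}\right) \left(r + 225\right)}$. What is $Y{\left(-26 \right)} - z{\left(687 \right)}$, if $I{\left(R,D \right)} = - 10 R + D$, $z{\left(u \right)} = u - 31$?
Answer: $- \frac{1583585}{2414} \approx -656.0$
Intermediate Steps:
$z{\left(u \right)} = -31 + u$
$I{\left(R,D \right)} = D - 10 R$
$Y{\left(r \right)} = \frac{1}{r + \left(40 + 2 r\right) \left(225 + r\right)}$ ($Y{\left(r \right)} = \frac{1}{r + \left(r + \left(r - -40\right)\right) \left(r + 225\right)} = \frac{1}{r + \left(r + \left(r + 40\right)\right) \left(225 + r\right)} = \frac{1}{r + \left(r + \left(40 + r\right)\right) \left(225 + r\right)} = \frac{1}{r + \left(40 + 2 r\right) \left(225 + r\right)}$)
$Y{\left(-26 \right)} - z{\left(687 \right)} = \frac{1}{9000 + 2 \left(-26\right)^{2} + 491 \left(-26\right)} - \left(-31 + 687\right) = \frac{1}{9000 + 2 \cdot 676 - 12766} - 656 = \frac{1}{9000 + 1352 - 12766} - 656 = \frac{1}{-2414} - 656 = - \frac{1}{2414} - 656 = - \frac{1583585}{2414}$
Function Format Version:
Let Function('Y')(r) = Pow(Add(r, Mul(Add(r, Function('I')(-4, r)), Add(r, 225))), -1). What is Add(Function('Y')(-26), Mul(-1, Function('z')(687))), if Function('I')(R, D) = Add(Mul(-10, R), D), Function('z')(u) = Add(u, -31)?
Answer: Rational(-1583585, 2414) ≈ -656.00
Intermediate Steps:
Function('z')(u) = Add(-31, u)
Function('I')(R, D) = Add(D, Mul(-10, R))
Function('Y')(r) = Pow(Add(r, Mul(Add(40, Mul(2, r)), Add(225, r))), -1) (Function('Y')(r) = Pow(Add(r, Mul(Add(r, Add(r, Mul(-10, -4))), Add(r, 225))), -1) = Pow(Add(r, Mul(Add(r, Add(r, 40)), Add(225, r))), -1) = Pow(Add(r, Mul(Add(r, Add(40, r)), Add(225, r))), -1) = Pow(Add(r, Mul(Add(40, Mul(2, r)), Add(225, r))), -1))
Add(Function('Y')(-26), Mul(-1, Function('z')(687))) = Add(Pow(Add(9000, Mul(2, Pow(-26, 2)), Mul(491, -26)), -1), Mul(-1, Add(-31, 687))) = Add(Pow(Add(9000, Mul(2, 676), -12766), -1), Mul(-1, 656)) = Add(Pow(Add(9000, 1352, -12766), -1), -656) = Add(Pow(-2414, -1), -656) = Add(Rational(-1, 2414), -656) = Rational(-1583585, 2414)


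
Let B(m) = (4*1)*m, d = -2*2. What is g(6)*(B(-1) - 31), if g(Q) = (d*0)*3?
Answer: 0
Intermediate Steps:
d = -4
g(Q) = 0 (g(Q) = -4*0*3 = 0*3 = 0)
B(m) = 4*m
g(6)*(B(-1) - 31) = 0*(4*(-1) - 31) = 0*(-4 - 31) = 0*(-35) = 0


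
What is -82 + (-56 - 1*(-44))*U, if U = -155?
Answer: 1778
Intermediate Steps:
-82 + (-56 - 1*(-44))*U = -82 + (-56 - 1*(-44))*(-155) = -82 + (-56 + 44)*(-155) = -82 - 12*(-155) = -82 + 1860 = 1778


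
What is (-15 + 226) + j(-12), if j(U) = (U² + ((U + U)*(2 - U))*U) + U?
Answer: 4375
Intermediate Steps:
j(U) = U + U² + 2*U²*(2 - U) (j(U) = (U² + ((2*U)*(2 - U))*U) + U = (U² + (2*U*(2 - U))*U) + U = (U² + 2*U²*(2 - U)) + U = U + U² + 2*U²*(2 - U))
(-15 + 226) + j(-12) = (-15 + 226) - 12*(1 - 2*(-12)² + 5*(-12)) = 211 - 12*(1 - 2*144 - 60) = 211 - 12*(1 - 288 - 60) = 211 - 12*(-347) = 211 + 4164 = 4375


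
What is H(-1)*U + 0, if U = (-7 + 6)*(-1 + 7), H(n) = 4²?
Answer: -96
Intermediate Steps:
H(n) = 16
U = -6 (U = -1*6 = -6)
H(-1)*U + 0 = 16*(-6) + 0 = -96 + 0 = -96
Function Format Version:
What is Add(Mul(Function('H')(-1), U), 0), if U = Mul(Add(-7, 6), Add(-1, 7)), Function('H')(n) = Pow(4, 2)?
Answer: -96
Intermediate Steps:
Function('H')(n) = 16
U = -6 (U = Mul(-1, 6) = -6)
Add(Mul(Function('H')(-1), U), 0) = Add(Mul(16, -6), 0) = Add(-96, 0) = -96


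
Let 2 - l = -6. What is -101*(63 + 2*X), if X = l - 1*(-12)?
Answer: -10403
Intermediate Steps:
l = 8 (l = 2 - 1*(-6) = 2 + 6 = 8)
X = 20 (X = 8 - 1*(-12) = 8 + 12 = 20)
-101*(63 + 2*X) = -101*(63 + 2*20) = -101*(63 + 40) = -101*103 = -10403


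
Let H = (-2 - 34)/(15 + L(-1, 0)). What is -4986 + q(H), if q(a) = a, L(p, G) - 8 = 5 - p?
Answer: -144630/29 ≈ -4987.2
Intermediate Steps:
L(p, G) = 13 - p (L(p, G) = 8 + (5 - p) = 13 - p)
H = -36/29 (H = (-2 - 34)/(15 + (13 - 1*(-1))) = -36/(15 + (13 + 1)) = -36/(15 + 14) = -36/29 ≈ -1.2414)
-4986 + q(H) = -4986 - 36/29 = -144630/29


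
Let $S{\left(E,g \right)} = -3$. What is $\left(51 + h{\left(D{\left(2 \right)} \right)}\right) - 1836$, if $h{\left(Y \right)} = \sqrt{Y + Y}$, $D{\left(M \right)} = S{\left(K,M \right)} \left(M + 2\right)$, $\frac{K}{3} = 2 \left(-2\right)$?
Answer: $-1785 + 2 i \sqrt{6} \approx -1785.0 + 4.899 i$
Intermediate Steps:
$K = -12$ ($K = 3 \cdot 2 \left(-2\right) = 3 \left(-4\right) = -12$)
$D{\left(M \right)} = -6 - 3 M$ ($D{\left(M \right)} = - 3 \left(M + 2\right) = - 3 \left(2 + M\right) = -6 - 3 M$)
$h{\left(Y \right)} = \sqrt{2} \sqrt{Y}$ ($h{\left(Y \right)} = \sqrt{2 Y} = \sqrt{2} \sqrt{Y}$)
$\left(51 + h{\left(D{\left(2 \right)} \right)}\right) - 1836 = \left(51 + \sqrt{2} \sqrt{-6 - 6}\right) - 1836 = \left(51 + \sqrt{2} \sqrt{-12}\right) - 1836 = \left(51 + \sqrt{2} \cdot 2 i \sqrt{3}\right) - 1836 = \left(51 + 2 i \sqrt{6}\right) - 1836 = -1785 + 2 i \sqrt{6}$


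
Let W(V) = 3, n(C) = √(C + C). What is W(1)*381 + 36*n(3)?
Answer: 1143 + 36*√6 ≈ 1231.2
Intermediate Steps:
n(C) = √2*√C (n(C) = √(2*C) = √2*√C)
W(1)*381 + 36*n(3) = 3*381 + 36*(√2*√3) = 1143 + 36*√6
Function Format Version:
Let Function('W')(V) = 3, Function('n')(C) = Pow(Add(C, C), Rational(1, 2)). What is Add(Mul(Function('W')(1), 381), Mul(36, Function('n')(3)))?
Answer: Add(1143, Mul(36, Pow(6, Rational(1, 2)))) ≈ 1231.2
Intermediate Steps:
Function('n')(C) = Mul(Pow(2, Rational(1, 2)), Pow(C, Rational(1, 2))) (Function('n')(C) = Pow(Mul(2, C), Rational(1, 2)) = Mul(Pow(2, Rational(1, 2)), Pow(C, Rational(1, 2))))
Add(Mul(Function('W')(1), 381), Mul(36, Function('n')(3))) = Add(Mul(3, 381), Mul(36, Mul(Pow(2, Rational(1, 2)), Pow(3, Rational(1, 2))))) = Add(1143, Mul(36, Pow(6, Rational(1, 2))))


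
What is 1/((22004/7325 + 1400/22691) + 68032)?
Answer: 166211575/11308215418164 ≈ 1.4698e-5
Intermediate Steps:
1/((22004/7325 + 1400/22691) + 68032) = 1/(509547764/166211575 + 68032) = 1/(11308215418164/166211575) = 166211575/11308215418164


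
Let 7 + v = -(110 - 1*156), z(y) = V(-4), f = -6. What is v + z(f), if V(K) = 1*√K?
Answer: 39 + 2*I ≈ 39.0 + 2.0*I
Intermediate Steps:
V(K) = √K
z(y) = 2*I (z(y) = √(-4) = 2*I)
v = 39 (v = -7 - (110 - 1*156) = -7 - (110 - 156) = -7 - 1*(-46) = -7 + 46 = 39)
v + z(f) = 39 + 2*I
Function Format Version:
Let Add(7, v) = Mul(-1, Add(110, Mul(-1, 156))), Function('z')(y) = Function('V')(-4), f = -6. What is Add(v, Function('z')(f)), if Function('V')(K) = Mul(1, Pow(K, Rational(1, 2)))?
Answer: Add(39, Mul(2, I)) ≈ Add(39.000, Mul(2.0000, I))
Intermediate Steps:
Function('V')(K) = Pow(K, Rational(1, 2))
Function('z')(y) = Mul(2, I) (Function('z')(y) = Pow(-4, Rational(1, 2)) = Mul(2, I))
v = 39 (v = Add(-7, Mul(-1, Add(110, Mul(-1, 156)))) = Add(-7, Mul(-1, Add(110, -156))) = Add(-7, Mul(-1, -46)) = Add(-7, 46) = 39)
Add(v, Function('z')(f)) = Add(39, Mul(2, I))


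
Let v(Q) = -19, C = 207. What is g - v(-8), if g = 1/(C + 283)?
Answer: 9311/490 ≈ 19.002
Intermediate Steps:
g = 1/490 (g = 1/(207 + 283) = 1/490 ≈ 0.0020408)
g - v(-8) = 1/490 - 1*(-19) = 1/490 + 19 = 9311/490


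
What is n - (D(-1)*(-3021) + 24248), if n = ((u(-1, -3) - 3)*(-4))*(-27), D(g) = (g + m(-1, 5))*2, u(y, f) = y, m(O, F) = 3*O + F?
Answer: -18638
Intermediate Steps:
m(O, F) = F + 3*O
D(g) = 4 + 2*g (D(g) = (g + (5 + 3*(-1)))*2 = (g + (5 - 3))*2 = (g + 2)*2 = (2 + g)*2 = 4 + 2*g)
n = -432 (n = ((-1 - 3)*(-4))*(-27) = -4*(-4)*(-27) = 16*(-27) = -432)
n - (D(-1)*(-3021) + 24248) = -432 - ((4 + 2*(-1))*(-3021) + 24248) = -432 - ((4 - 2)*(-3021) + 24248) = -432 - (2*(-3021) + 24248) = -432 - (-6042 + 24248) = -432 - 1*18206 = -432 - 18206 = -18638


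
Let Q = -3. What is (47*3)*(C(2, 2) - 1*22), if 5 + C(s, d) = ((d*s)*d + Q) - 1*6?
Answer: -3948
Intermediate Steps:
C(s, d) = -14 + s*d² (C(s, d) = -5 + (((d*s)*d - 3) - 1*6) = -5 + ((s*d² - 3) - 6) = -5 + ((-3 + s*d²) - 6) = -5 + (-9 + s*d²) = -14 + s*d²)
(47*3)*(C(2, 2) - 1*22) = (47*3)*((-14 + 2*2²) - 1*22) = 141*((-14 + 2*4) - 22) = 141*((-14 + 8) - 22) = 141*(-6 - 22) = 141*(-28) = -3948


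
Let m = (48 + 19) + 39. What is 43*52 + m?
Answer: 2342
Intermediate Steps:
m = 106 (m = 67 + 39 = 106)
43*52 + m = 43*52 + 106 = 2236 + 106 = 2342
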